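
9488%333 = 164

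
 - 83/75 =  - 83/75 = - 1.11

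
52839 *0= 0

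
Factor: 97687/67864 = 2^( - 3 )*17^( - 1 )*499^( - 1 )* 97687^1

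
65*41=2665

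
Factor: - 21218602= - 2^1*1579^1 * 6719^1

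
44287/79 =44287/79   =  560.59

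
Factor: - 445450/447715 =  - 2^1*5^1 * 59^1*593^( - 1) = - 590/593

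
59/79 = 59/79 = 0.75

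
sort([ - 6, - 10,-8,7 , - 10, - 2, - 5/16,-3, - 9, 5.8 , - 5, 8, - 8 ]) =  [ - 10, - 10, - 9, - 8, - 8,- 6, - 5 , - 3, - 2, -5/16, 5.8,7 , 8] 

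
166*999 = 165834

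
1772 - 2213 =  - 441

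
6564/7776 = 547/648= 0.84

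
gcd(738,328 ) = 82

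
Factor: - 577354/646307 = - 2^1*17^1*16981^1 * 646307^( -1 ) 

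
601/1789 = 601/1789 = 0.34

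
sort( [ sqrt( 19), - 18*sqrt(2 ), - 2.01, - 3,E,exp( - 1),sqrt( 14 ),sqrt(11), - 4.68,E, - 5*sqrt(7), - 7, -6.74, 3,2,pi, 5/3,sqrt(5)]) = [ - 18*sqrt( 2 ), - 5*sqrt( 7), - 7, - 6.74,-4.68, - 3  , - 2.01, exp( - 1),5/3 , 2,sqrt( 5), E, E,3, pi, sqrt(11),sqrt(14), sqrt(19 )]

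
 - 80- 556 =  - 636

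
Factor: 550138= 2^1*41^1*6709^1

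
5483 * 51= 279633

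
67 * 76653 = 5135751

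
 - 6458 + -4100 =-10558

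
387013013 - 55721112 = 331291901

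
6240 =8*780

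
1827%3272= 1827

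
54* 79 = 4266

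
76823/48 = 1600 +23/48   =  1600.48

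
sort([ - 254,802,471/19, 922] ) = [ - 254,  471/19,802, 922]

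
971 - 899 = 72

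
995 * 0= 0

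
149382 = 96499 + 52883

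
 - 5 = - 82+77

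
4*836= 3344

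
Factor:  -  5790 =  - 2^1 * 3^1*5^1*193^1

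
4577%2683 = 1894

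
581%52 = 9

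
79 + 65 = 144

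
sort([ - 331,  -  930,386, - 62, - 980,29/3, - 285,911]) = [ -980, - 930, - 331, -285,  -  62, 29/3 , 386, 911 ]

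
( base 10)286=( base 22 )D0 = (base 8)436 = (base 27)ag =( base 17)GE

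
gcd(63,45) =9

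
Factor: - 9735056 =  - 2^4*173^1*3517^1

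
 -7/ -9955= 7/9955 = 0.00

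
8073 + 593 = 8666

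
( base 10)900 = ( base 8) 1604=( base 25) 1b0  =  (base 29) 121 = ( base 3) 1020100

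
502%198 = 106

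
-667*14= - 9338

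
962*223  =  214526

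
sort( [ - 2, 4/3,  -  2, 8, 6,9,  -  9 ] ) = [ - 9,-2, - 2,4/3,6,8,9 ] 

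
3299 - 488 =2811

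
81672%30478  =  20716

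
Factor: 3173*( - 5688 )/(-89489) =2^3*3^2 * 19^1*79^1*109^( - 1)*167^1* 821^(  -  1 ) =18048024/89489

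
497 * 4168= 2071496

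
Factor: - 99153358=-2^1 * 49576679^1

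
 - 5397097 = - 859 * 6283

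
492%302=190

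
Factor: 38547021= 3^1*12849007^1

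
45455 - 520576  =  -475121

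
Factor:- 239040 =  -2^6*3^2 * 5^1*83^1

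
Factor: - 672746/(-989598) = 336373/494799  =  3^(-1)*23^ ( - 1)* 71^( - 1)*101^( - 1)*336373^1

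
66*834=55044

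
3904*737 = 2877248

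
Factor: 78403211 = 29^1 *83^1*32573^1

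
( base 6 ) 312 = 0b1110100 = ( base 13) 8c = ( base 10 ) 116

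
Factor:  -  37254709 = -1933^1*19273^1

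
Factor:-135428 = -2^2 *33857^1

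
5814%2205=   1404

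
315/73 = 4+ 23/73 = 4.32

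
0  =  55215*0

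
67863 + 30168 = 98031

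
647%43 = 2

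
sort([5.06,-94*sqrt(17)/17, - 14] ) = [ - 94* sqrt(17)/17, - 14, 5.06] 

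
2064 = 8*258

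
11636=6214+5422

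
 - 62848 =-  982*64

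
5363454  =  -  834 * (-6431)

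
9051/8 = 1131 + 3/8 = 1131.38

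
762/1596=127/266 = 0.48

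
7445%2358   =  371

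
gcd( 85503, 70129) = 1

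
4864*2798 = 13609472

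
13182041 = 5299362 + 7882679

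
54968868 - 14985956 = 39982912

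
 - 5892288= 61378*( - 96) 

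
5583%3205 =2378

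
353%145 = 63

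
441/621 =49/69 = 0.71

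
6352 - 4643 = 1709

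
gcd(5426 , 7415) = 1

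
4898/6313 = 4898/6313 = 0.78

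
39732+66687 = 106419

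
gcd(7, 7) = 7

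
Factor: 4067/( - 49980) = -2^( - 2 ) * 3^(  -  1)*5^(-1)*17^( - 1 )  *  83^1 = - 83/1020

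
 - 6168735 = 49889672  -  56058407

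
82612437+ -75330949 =7281488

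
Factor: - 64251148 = - 2^2*13^1*233^1*5303^1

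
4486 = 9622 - 5136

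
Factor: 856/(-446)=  -2^2 * 107^1*223^( - 1) = - 428/223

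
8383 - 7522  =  861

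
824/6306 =412/3153 = 0.13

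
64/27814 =32/13907 = 0.00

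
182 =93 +89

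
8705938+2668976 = 11374914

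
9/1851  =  3/617=0.00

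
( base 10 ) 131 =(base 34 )3T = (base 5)1011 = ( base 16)83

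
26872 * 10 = 268720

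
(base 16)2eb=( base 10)747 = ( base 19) 216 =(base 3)1000200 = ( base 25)14M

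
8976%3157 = 2662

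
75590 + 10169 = 85759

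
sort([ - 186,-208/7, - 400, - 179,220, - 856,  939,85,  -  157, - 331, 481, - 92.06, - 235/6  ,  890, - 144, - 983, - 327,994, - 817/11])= [ - 983,- 856,-400,  -  331, - 327, - 186, - 179, - 157, - 144,  -  92.06, - 817/11, - 235/6, - 208/7, 85, 220, 481, 890, 939, 994 ]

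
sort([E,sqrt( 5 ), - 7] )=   [ - 7, sqrt( 5),E]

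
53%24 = 5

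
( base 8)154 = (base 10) 108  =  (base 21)53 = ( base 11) 99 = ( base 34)36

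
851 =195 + 656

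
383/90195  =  383/90195= 0.00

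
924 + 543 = 1467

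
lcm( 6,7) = 42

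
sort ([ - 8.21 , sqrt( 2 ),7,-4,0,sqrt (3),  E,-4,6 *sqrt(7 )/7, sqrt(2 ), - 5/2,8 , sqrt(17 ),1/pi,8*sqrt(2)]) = [-8.21  , - 4,-4,-5/2,0,1/pi,sqrt(2),sqrt( 2 ) , sqrt(3),6*sqrt(7) /7, E,sqrt(17),7,8,8*sqrt(2) ] 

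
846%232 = 150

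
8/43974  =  4/21987=0.00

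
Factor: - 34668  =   - 2^2 * 3^4*107^1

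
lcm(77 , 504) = 5544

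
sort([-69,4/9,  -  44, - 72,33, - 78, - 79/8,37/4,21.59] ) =[-78,-72, - 69, - 44, - 79/8,4/9,37/4,21.59,33] 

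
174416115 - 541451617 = -367035502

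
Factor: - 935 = - 5^1*11^1*17^1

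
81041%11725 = 10691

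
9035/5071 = 9035/5071  =  1.78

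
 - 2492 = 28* ( - 89)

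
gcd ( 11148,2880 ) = 12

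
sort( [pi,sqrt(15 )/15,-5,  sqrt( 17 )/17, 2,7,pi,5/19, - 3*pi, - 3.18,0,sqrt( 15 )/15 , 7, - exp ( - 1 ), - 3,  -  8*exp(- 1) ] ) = [ - 3*pi , - 5, - 3.18, - 3, - 8*exp( - 1),-exp( - 1 ),0,  sqrt( 17)/17,sqrt(15)/15,sqrt( 15 )/15, 5/19,2,pi, pi, 7,7 ] 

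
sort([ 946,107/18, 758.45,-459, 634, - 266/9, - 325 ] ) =[ - 459, - 325, - 266/9 , 107/18,634,  758.45  ,  946]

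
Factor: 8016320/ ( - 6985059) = -2^6*3^( - 1)*5^1*13^1*41^1*47^1*101^( - 1)*23053^( - 1)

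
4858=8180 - 3322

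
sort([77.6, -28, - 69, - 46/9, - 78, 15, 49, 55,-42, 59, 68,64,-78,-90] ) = [ - 90, - 78,-78, - 69, - 42,- 28, - 46/9, 15,49, 55, 59, 64,68, 77.6] 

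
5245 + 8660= 13905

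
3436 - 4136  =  -700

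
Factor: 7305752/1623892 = 1826438/405973 = 2^1*19^( - 1 ) * 23^( - 1 )* 239^1 * 929^( - 1 )  *  3821^1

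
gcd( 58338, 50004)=8334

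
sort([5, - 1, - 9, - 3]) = [ - 9,- 3, - 1, 5 ]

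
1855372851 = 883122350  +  972250501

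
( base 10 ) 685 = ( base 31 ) m3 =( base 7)1666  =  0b1010101101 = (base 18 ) 221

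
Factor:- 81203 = -81203^1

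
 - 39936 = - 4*9984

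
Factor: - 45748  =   - 2^2*11437^1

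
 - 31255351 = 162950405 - 194205756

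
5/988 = 5/988 = 0.01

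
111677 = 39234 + 72443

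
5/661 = 5/661 =0.01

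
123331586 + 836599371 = 959930957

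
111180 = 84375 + 26805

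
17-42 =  - 25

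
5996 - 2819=3177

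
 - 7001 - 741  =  -7742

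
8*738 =5904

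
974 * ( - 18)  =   - 17532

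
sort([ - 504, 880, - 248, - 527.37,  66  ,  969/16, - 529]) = [-529, - 527.37, - 504, - 248,  969/16, 66,880]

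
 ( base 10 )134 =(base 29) 4I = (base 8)206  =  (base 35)3T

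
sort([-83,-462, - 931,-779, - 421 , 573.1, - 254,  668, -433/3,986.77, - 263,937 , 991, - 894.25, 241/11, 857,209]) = [ - 931, - 894.25,-779, - 462, - 421, - 263 , - 254, - 433/3, - 83, 241/11,209, 573.1, 668, 857,937,  986.77,991]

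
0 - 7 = -7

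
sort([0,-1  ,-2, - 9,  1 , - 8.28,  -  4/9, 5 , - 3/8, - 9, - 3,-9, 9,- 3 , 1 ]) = [ - 9, - 9, - 9, - 8.28, - 3, - 3,-2, - 1,-4/9, - 3/8, 0,1,1, 5, 9] 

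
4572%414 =18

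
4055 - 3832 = 223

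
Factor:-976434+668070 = -2^2*3^1*7^1 * 3671^1 = - 308364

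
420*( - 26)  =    -  10920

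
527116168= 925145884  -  398029716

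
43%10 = 3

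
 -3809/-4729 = 3809/4729 = 0.81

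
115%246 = 115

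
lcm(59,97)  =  5723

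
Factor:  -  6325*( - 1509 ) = 3^1  *5^2*11^1*23^1*503^1 = 9544425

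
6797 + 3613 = 10410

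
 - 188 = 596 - 784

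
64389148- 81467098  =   - 17077950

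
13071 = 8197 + 4874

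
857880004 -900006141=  - 42126137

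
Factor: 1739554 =2^1 * 869777^1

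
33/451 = 3/41 = 0.07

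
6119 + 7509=13628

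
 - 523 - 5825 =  - 6348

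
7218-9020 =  - 1802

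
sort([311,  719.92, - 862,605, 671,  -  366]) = [-862, - 366, 311,  605, 671,  719.92 ]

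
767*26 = 19942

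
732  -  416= 316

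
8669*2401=20814269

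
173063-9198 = 163865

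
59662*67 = 3997354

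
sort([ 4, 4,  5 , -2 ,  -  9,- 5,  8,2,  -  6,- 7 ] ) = [ - 9, - 7, - 6, - 5,-2,  2,4, 4,5, 8 ] 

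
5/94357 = 5/94357 = 0.00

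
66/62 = 33/31 = 1.06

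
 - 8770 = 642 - 9412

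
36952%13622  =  9708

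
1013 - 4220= -3207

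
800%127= 38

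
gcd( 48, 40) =8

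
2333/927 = 2333/927 =2.52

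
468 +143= 611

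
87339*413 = 36071007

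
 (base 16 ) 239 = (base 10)569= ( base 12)3b5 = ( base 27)L2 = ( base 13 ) 34A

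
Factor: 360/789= 120/263 = 2^3*3^1*5^1*263^( - 1)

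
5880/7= 840=840.00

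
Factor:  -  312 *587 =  - 2^3 * 3^1 * 13^1 * 587^1 = -183144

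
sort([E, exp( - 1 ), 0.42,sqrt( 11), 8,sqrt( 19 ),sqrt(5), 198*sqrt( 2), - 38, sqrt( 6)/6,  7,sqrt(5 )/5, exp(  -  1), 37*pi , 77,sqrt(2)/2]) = [-38,exp(-1 ), exp(  -  1), sqrt( 6 ) /6, 0.42,  sqrt (5)/5,sqrt (2 )/2,sqrt (5),E, sqrt( 11),sqrt(19 ), 7,  8, 77, 37*pi,198*sqrt( 2) ] 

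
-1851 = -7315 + 5464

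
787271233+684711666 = 1471982899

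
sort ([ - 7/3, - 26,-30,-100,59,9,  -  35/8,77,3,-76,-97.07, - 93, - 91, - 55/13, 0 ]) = [- 100 ,-97.07, - 93,-91, - 76, - 30 , - 26,-35/8,-55/13, - 7/3,  0,3,9, 59, 77]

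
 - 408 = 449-857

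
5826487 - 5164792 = 661695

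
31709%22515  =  9194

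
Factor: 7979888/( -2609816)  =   - 2^1*7^1*11^( - 1)*47^(-1)*631^( - 1) * 71249^1=- 997486/326227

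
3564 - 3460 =104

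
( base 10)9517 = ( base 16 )252D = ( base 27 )d1d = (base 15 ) 2C47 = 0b10010100101101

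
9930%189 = 102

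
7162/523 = 13 + 363/523 = 13.69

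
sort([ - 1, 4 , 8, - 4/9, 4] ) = [ - 1, - 4/9,4, 4,8] 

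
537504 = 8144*66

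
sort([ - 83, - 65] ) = [ - 83, - 65 ] 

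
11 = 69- 58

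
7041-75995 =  - 68954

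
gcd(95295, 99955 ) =5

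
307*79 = 24253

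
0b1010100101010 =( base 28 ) 6pe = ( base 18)GD0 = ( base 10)5418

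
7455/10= 1491/2 = 745.50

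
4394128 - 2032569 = 2361559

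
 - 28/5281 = -1 +5253/5281 = - 0.01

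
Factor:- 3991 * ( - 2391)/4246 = 9542481/4246 = 2^( - 1)*3^1*11^(- 1 )*13^1* 193^( - 1)*307^1 *797^1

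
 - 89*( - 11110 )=988790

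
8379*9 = 75411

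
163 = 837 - 674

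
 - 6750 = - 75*90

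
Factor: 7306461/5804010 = 811829/644890 = 2^( - 1) * 5^( - 1) *487^1 * 1667^1*64489^( - 1) 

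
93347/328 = 93347/328 = 284.59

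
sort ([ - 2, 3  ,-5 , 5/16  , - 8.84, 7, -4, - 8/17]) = [ - 8.84,-5, - 4, -2, - 8/17,5/16, 3,7] 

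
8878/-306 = - 30 + 151/153  =  -29.01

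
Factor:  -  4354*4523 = - 19693142=- 2^1*7^1 * 311^1*4523^1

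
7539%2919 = 1701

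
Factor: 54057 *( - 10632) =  - 574734024 = - 2^3 *3^2*37^1*443^1* 487^1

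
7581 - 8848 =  - 1267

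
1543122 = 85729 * 18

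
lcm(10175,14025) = 518925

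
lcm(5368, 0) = 0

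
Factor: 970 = 2^1*5^1*97^1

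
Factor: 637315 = 5^1* 7^1*131^1*139^1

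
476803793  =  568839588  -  92035795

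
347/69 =347/69 = 5.03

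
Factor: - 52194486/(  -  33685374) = 1831^1*2243^( - 1)*2503^ ( - 1 )*4751^1 = 8699081/5614229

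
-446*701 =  - 312646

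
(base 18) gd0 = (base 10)5418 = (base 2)1010100101010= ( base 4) 1110222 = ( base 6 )41030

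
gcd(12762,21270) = 4254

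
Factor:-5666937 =-3^1*1888979^1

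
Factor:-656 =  - 2^4  *  41^1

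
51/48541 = 51/48541 = 0.00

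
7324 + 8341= 15665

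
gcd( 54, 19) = 1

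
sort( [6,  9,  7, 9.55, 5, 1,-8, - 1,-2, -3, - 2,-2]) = [ - 8, - 3, - 2, - 2,-2 , - 1, 1, 5, 6, 7,9, 9.55]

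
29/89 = 29/89= 0.33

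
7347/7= 7347/7 = 1049.57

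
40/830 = 4/83=0.05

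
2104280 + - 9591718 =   -  7487438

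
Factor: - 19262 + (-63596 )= - 2^1  *17^1*2437^1 = - 82858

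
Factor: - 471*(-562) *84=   22234968 = 2^3 * 3^2*7^1*157^1*281^1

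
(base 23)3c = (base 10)81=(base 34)2d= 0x51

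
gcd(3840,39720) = 120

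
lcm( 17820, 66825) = 267300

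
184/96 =23/12=1.92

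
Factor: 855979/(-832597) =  - 83^1*10313^1 * 832597^ ( - 1) 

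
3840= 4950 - 1110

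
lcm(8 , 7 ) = 56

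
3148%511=82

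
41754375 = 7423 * 5625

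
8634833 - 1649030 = 6985803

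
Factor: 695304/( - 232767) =-2^3 * 3^1 * 29^1 * 233^( - 1 ) =- 696/233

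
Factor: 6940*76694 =532256360=2^3 * 5^1 * 31^1*347^1*1237^1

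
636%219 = 198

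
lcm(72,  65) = 4680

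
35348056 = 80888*437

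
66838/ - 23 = -2906 + 0/1 = - 2906.00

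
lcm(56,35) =280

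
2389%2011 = 378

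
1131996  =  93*12172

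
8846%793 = 123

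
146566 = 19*7714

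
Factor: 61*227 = 61^1*227^1 = 13847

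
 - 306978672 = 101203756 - 408182428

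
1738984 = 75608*23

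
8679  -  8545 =134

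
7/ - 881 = - 1 + 874/881 = -  0.01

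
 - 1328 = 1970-3298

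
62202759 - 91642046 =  - 29439287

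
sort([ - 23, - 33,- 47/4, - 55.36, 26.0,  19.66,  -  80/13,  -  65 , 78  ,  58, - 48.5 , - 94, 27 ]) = [ - 94, -65, - 55.36, - 48.5,  -  33, -23 ,-47/4 , - 80/13,  19.66, 26.0,  27,58, 78 ]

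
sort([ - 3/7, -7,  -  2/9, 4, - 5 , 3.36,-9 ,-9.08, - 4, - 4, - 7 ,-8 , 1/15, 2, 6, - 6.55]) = [ - 9.08,  -  9, - 8 , - 7 , - 7,  -  6.55, - 5, - 4, - 4, - 3/7, - 2/9, 1/15, 2, 3.36,4, 6]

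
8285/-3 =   -  8285/3  =  - 2761.67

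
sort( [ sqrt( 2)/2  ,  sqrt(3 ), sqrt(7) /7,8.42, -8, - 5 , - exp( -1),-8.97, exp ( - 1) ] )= [ - 8.97, - 8, - 5, - exp( - 1),exp( - 1 ),  sqrt(7 ) /7,sqrt(  2)/2 , sqrt(3 ), 8.42 ] 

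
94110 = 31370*3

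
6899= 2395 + 4504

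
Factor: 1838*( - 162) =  -297756 = - 2^2*3^4*919^1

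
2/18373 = 2/18373 = 0.00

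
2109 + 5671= 7780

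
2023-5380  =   - 3357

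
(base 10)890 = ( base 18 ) 2d8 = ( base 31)SM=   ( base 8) 1572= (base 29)11k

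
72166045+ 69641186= 141807231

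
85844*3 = 257532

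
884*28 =24752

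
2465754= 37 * 66642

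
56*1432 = 80192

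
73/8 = 9 +1/8 =9.12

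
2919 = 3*973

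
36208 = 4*9052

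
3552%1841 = 1711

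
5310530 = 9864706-4554176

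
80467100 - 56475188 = 23991912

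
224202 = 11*20382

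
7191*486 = 3494826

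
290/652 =145/326 = 0.44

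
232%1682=232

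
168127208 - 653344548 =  - 485217340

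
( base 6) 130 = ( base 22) 2A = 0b110110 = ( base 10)54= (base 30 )1O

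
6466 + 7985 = 14451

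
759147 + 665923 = 1425070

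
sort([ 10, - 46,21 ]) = [ - 46,10,21] 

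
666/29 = 666/29 = 22.97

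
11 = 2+9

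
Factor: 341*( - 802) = - 2^1 * 11^1 * 31^1*401^1 = -  273482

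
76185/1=76185 = 76185.00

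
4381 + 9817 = 14198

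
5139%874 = 769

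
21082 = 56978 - 35896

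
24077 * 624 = 15024048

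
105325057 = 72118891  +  33206166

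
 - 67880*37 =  - 2511560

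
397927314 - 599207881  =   - 201280567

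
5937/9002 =5937/9002 = 0.66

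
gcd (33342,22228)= 11114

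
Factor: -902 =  - 2^1*11^1*41^1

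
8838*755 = 6672690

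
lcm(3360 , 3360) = 3360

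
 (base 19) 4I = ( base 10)94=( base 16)5E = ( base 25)3j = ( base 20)4E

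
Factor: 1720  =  2^3*5^1*43^1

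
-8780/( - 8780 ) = 1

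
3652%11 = 0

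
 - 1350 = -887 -463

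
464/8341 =464/8341  =  0.06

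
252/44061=84/14687 = 0.01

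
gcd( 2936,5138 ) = 734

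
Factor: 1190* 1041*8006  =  9917752740=2^2 * 3^1*5^1*7^1*17^1*347^1*4003^1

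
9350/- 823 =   -  9350/823 =-  11.36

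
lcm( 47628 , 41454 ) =2238516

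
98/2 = 49 = 49.00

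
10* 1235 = 12350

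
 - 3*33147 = - 99441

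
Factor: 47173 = 7^1*23^1 * 293^1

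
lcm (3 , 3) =3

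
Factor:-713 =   -  23^1*31^1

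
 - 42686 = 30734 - 73420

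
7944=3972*2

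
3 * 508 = 1524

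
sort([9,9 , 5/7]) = [5/7, 9, 9]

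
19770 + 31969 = 51739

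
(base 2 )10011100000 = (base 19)38D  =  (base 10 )1248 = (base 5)14443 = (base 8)2340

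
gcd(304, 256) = 16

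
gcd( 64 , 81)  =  1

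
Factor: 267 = 3^1*89^1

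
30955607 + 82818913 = 113774520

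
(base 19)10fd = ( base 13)3347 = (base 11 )5417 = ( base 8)15765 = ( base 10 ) 7157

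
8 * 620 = 4960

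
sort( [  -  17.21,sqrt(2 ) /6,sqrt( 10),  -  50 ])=[-50,-17.21,sqrt ( 2 ) /6,sqrt(10 ) ]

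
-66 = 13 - 79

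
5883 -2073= 3810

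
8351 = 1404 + 6947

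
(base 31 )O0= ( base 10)744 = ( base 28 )qg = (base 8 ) 1350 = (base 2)1011101000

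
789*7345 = 5795205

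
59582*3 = 178746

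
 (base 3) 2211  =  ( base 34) 28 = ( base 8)114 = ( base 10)76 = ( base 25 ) 31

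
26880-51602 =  - 24722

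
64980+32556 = 97536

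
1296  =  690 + 606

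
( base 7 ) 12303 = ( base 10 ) 3237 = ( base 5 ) 100422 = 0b110010100101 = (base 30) 3HR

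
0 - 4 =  - 4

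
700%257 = 186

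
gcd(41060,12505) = 5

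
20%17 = 3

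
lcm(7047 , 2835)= 246645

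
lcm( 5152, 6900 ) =386400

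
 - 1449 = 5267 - 6716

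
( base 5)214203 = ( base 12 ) 4370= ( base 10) 7428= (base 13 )34c5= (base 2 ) 1110100000100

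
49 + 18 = 67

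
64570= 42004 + 22566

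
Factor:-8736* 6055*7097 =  - 375406318560 = -2^5*3^1* 5^1*7^2*13^1*47^1*151^1*173^1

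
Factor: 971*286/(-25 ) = -277706/25=- 2^1 * 5^(-2)*11^1*13^1 * 971^1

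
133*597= 79401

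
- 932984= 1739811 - 2672795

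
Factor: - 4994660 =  - 2^2*5^1*11^1*73^1*311^1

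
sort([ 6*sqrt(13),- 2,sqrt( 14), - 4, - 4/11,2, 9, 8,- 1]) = [ - 4, - 2 , - 1,-4/11, 2, sqrt( 14),8, 9,6 *sqrt( 13 )]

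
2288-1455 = 833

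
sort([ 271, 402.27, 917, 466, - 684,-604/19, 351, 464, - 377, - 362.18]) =[ - 684 , - 377,-362.18, - 604/19,271 , 351, 402.27,464, 466, 917]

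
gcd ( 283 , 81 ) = 1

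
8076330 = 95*85014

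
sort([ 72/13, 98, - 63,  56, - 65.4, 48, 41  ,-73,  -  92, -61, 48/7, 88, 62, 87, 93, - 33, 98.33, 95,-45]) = [-92, - 73, - 65.4, - 63, - 61, - 45, - 33,72/13, 48/7,41, 48, 56,62, 87,88, 93,95,98,  98.33]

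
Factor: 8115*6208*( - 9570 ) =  - 2^7 * 3^2 * 5^2*11^1*29^1 *97^1*541^1 = -482116694400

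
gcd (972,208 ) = 4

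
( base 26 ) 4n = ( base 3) 11201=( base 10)127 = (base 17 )78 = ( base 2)1111111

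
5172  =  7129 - 1957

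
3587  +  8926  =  12513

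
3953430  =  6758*585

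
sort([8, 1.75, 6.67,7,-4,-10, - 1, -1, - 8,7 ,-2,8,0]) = [ - 10, - 8,-4,-2, -1,-1,0, 1.75 , 6.67, 7 , 7,8,8 ]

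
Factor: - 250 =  - 2^1*5^3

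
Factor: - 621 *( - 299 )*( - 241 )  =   - 3^3* 13^1  *  23^2 *241^1 =- 44748639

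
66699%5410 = 1779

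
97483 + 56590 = 154073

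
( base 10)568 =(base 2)1000111000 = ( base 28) k8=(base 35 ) g8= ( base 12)3b4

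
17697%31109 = 17697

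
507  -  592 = - 85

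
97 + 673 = 770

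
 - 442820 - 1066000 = - 1508820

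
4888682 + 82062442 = 86951124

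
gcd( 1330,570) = 190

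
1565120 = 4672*335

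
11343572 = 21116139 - 9772567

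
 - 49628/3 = -49628/3= - 16542.67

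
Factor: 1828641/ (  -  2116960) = -2^(-5 )*3^1 *5^( - 1)*41^1*101^( - 1 )* 131^( - 1) * 14867^1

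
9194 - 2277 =6917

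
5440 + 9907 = 15347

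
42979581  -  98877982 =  - 55898401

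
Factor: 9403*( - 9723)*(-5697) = 520850327193 = 3^4*7^1* 211^1 * 463^1*9403^1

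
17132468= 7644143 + 9488325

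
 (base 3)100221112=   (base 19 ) 111b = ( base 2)1110001010010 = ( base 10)7250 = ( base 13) 33B9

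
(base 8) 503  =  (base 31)ad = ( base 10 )323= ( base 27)BQ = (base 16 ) 143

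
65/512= 65/512 = 0.13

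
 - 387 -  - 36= - 351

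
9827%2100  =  1427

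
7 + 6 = 13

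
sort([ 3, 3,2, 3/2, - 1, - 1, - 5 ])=[  -  5, - 1, - 1,3/2,2, 3, 3 ]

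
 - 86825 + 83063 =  - 3762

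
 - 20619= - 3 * 6873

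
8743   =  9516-773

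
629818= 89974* 7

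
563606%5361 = 701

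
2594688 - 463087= 2131601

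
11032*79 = 871528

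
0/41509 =0 = 0.00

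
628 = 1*628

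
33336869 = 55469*601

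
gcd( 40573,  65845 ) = 13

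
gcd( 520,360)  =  40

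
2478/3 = 826 = 826.00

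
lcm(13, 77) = 1001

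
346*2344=811024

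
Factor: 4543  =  7^1*11^1* 59^1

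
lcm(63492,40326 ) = 2984124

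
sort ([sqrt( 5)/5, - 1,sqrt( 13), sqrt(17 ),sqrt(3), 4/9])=[ - 1, 4/9, sqrt(5) /5, sqrt (3 ),sqrt( 13 ), sqrt( 17)] 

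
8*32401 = 259208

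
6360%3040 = 280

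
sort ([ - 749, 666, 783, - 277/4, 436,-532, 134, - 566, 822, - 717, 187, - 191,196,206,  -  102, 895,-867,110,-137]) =[-867,  -  749, - 717 ,-566,-532,-191 ,  -  137, - 102,-277/4, 110,134, 187, 196, 206, 436,666,783 , 822 , 895 ] 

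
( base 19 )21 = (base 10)39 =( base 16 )27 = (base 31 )18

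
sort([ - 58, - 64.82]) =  [ - 64.82, - 58]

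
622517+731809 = 1354326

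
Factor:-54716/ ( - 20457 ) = 2^2*3^( - 2)*2273^( - 1 )*13679^1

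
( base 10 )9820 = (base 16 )265c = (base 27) dcj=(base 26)edi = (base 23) ICM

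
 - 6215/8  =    -  6215/8  =  - 776.88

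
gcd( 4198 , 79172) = 2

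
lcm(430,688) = 3440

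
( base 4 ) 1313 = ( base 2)1110111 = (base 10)119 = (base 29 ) 43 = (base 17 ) 70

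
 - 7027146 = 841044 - 7868190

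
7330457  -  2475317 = 4855140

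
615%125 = 115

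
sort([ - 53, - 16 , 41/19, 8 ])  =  [  -  53 ,  -  16,41/19, 8]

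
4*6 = 24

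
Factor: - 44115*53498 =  - 2^1*3^1*5^1*17^1*23^1*173^1*1163^1 = -2360064270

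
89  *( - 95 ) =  - 8455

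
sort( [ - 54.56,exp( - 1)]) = [- 54.56, exp( - 1 )]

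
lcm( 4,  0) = 0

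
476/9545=476/9545 = 0.05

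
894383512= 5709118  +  888674394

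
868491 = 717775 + 150716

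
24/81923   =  24/81923 = 0.00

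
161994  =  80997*2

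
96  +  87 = 183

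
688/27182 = 344/13591 =0.03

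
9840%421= 157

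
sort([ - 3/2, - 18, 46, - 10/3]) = [ - 18,-10/3, - 3/2,46]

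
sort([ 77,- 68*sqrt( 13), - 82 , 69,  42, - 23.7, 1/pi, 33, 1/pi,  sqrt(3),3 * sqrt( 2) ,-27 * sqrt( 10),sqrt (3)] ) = [  -  68*sqrt( 13), -27*sqrt(10 ),-82 ,  -  23.7,  1/pi,  1/pi,  sqrt (3),  sqrt( 3),  3 * sqrt(2 ),33, 42, 69, 77] 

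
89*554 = 49306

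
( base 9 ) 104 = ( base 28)31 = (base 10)85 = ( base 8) 125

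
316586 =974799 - 658213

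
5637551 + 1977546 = 7615097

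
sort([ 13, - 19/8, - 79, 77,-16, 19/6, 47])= [ - 79,-16, - 19/8,  19/6, 13, 47, 77]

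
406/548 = 203/274  =  0.74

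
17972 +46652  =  64624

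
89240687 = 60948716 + 28291971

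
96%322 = 96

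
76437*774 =59162238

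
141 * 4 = 564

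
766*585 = 448110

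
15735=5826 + 9909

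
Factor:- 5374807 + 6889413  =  2^1*229^1* 3307^1=1514606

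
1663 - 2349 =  - 686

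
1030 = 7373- 6343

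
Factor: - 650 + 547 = - 103 = -  103^1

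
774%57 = 33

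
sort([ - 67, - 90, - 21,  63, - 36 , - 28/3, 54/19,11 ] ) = [ - 90,-67, - 36, - 21,-28/3, 54/19,11, 63 ] 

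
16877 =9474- - 7403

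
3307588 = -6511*( - 508)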